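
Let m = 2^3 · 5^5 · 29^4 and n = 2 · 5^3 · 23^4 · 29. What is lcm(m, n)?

4948155558025000

max exponent per prime: 2^3 · 5^5 · 23^4 · 29^4 = 4948155558025000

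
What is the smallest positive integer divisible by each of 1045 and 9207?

gcd first: 9207 = 8·1045 + 847; 1045 = 1·847 + 198; 847 = 4·198 + 55; 198 = 3·55 + 33; 55 = 1·33 + 22; 33 = 1·22 + 11; 22 = 2·11 + 0 → gcd = 11
lcm = 1045·9207/gcd = 9621315/11 = 874665

874665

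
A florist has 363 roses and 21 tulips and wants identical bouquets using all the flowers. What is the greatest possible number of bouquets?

363 = 3 · 11²
21 = 3 · 7
Common: 3 = 3

3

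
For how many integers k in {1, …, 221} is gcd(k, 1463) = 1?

1463 = 7·11·19. Inclusion–exclusion on these primes:
221 − ⌊221/7⌋ − ⌊221/11⌋ − ⌊221/19⌋ + ⌊221/77⌋ + ⌊221/133⌋ + ⌊221/209⌋ − ⌊221/1463⌋ = 163

163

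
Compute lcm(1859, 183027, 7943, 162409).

90934585599

1859 = 11 · 13²; 183027 = 3 · 13² · 19²; 7943 = 13² · 47; 162409 = 13² · 31²
lcm takes max exponent of each prime: 3 · 11 · 13² · 19² · 31² · 47 = 90934585599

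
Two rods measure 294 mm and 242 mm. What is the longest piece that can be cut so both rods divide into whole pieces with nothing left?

2

294 = 2 · 3 · 7²
242 = 2 · 11²
Common: 2 = 2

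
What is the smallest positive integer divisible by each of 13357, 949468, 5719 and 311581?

13357 = 19² · 37; 949468 = 2² · 13 · 19 · 31²; 5719 = 7 · 19 · 43; 311581 = 19 · 23² · 31
lcm takes max exponent of each prime: 2² · 7 · 13 · 19² · 23² · 31² · 37 · 43 = 106281536640916

106281536640916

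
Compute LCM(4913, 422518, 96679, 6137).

4913 = 17³; 422518 = 2 · 17³ · 43; 96679 = 11² · 17 · 47; 6137 = 17 · 19²
lcm takes max exponent of each prime: 2 · 11² · 17³ · 19² · 43 · 47 = 867432411626

867432411626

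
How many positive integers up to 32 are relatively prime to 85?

Prime factors of 85: 5, 17. Count integers ≤ 32 divisible by none of them.
By inclusion–exclusion: 32 − ⌊32/5⌋ − ⌊32/17⌋ + ⌊32/85⌋ = 25.

25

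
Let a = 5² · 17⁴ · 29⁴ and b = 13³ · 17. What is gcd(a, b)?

17

min exponent per shared prime: 17 = 17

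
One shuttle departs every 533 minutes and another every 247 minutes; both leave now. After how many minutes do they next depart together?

gcd first: 533 = 2·247 + 39; 247 = 6·39 + 13; 39 = 3·13 + 0 → gcd = 13
lcm = 533·247/gcd = 131651/13 = 10127

10127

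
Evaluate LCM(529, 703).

529 = 23²; 703 = 19 · 37
max exponents: 19 · 23² · 37 = 371887

371887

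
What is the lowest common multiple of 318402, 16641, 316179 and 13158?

10008330066

lcm(318402, 16641) = 318402·16641/gcd = 5298527682/9 = 588725298
lcm(588725298, 316179) = 588725298·316179/gcd = 186142575996342/316179 = 588725298
lcm(588725298, 13158) = 588725298·13158/gcd = 7746447471084/774 = 10008330066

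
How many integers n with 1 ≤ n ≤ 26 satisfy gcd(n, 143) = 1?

Prime factors of 143: 11, 13. Count integers ≤ 26 divisible by none of them.
By inclusion–exclusion: 26 − ⌊26/11⌋ − ⌊26/13⌋ + ⌊26/143⌋ = 22.

22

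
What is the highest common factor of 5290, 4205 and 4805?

5

gcd(5290, 4205): 5290 = 1·4205 + 1085; 4205 = 3·1085 + 950; 1085 = 1·950 + 135; 950 = 7·135 + 5; 135 = 27·5 + 0 → 5
gcd(5, 4805): 4805 = 961·5 + 0 → 5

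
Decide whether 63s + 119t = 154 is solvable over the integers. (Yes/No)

Yes

gcd(63, 119): 119 = 1·63 + 56; 63 = 1·56 + 7; 56 = 8·7 + 0 → 7
7 divides 154, so a solution exists.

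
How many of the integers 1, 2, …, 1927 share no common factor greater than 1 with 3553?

3553 = 11·17·19. Inclusion–exclusion on these primes:
1927 − ⌊1927/11⌋ − ⌊1927/17⌋ − ⌊1927/19⌋ + ⌊1927/187⌋ + ⌊1927/209⌋ + ⌊1927/323⌋ − ⌊1927/3553⌋ = 1562

1562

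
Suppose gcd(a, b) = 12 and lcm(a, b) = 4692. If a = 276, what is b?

204

Using ab = gcd(a,b)·lcm(a,b) = 12·4692 = 56304, we get b = 56304/276 = 204.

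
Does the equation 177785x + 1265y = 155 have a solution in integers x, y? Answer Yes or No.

gcd(177785, 1265): 177785 = 140·1265 + 685; 1265 = 1·685 + 580; 685 = 1·580 + 105; 580 = 5·105 + 55; 105 = 1·55 + 50; 55 = 1·50 + 5; 50 = 10·5 + 0 → 5
5 divides 155, so a solution exists.

Yes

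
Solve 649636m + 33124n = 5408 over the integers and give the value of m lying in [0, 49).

46

gcd(649636, 33124) = 676 (Euclid: 649636 = 19·33124 + 20280; 33124 = 1·20280 + 12844; 20280 = 1·12844 + 7436; 12844 = 1·7436 + 5408; 7436 = 1·5408 + 2028; 5408 = 2·2028 + 1352; 2028 = 1·1352 + 676; 1352 = 2·676 + 0), and 676 | 5408.
Extended Euclid: 649636·(18) + 33124·(-353) = 676. Scale by 8: m₀ = 144.
General solution m = m₀ + 49t; reducing mod 49 gives m = 46 (and n = -902).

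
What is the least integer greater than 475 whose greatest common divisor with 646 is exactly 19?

513

Multiples of 19 above 475: 19·26, 19·27, … . Need the cofactor coprime to 646/19 = 34.
Checking s = 26, 27, … the first with gcd(s, 34) = 1 is s = 27, giving 513.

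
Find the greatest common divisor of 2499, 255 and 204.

gcd(2499, 255): 2499 = 9·255 + 204; 255 = 1·204 + 51; 204 = 4·51 + 0 → 51
gcd(51, 204): 204 = 4·51 + 0 → 51

51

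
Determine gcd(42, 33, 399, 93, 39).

3

42 = 2 · 3 · 7; 33 = 3 · 11; 399 = 3 · 7 · 19; 93 = 3 · 31; 39 = 3 · 13
gcd takes min exponent of each prime: 3 = 3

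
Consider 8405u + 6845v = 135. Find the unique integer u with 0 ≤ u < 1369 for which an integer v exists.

Reduce mod 6845: 8405u ≡ 135 (mod 6845). With g = gcd(8405, 6845) = 5 dividing 135, divide through: 1681u ≡ 27 (mod 1369).
Since gcd(1681, 1369) = 1, u ≡ 27·(1681)⁻¹ ≡ 1040 (mod 1369). Smallest non-negative: 1040.

1040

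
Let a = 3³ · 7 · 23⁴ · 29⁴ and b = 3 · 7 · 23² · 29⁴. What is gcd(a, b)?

7857184629

min exponent per shared prime: 3 · 7 · 23² · 29⁴ = 7857184629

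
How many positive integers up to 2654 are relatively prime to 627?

1524

627 = 3·11·19. Inclusion–exclusion on these primes:
2654 − ⌊2654/3⌋ − ⌊2654/11⌋ − ⌊2654/19⌋ + ⌊2654/33⌋ + ⌊2654/57⌋ + ⌊2654/209⌋ − ⌊2654/627⌋ = 1524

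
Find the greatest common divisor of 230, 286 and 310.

230 = 2 · 5 · 23; 286 = 2 · 11 · 13; 310 = 2 · 5 · 31
gcd takes min exponent of each prime: 2 = 2

2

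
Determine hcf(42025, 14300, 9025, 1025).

25

gcd(42025, 14300): 42025 = 2·14300 + 13425; 14300 = 1·13425 + 875; 13425 = 15·875 + 300; 875 = 2·300 + 275; 300 = 1·275 + 25; 275 = 11·25 + 0 → 25
gcd(25, 9025): 9025 = 361·25 + 0 → 25
gcd(25, 1025): 1025 = 41·25 + 0 → 25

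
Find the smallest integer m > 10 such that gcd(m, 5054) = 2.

12

gcd(m, 5054) = 2 forces 2 | m; write m = 2s. Then gcd(2s, 2·2527) = 2·gcd(s, 2527), so need gcd(s, 2527) = 1.
2s > 10 gives s ≥ 6. The least s ≥ 6 coprime to 2527 is 6, so m = 2·6 = 12.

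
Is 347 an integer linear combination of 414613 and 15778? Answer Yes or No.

gcd(414613, 15778): 414613 = 26·15778 + 4385; 15778 = 3·4385 + 2623; 4385 = 1·2623 + 1762; 2623 = 1·1762 + 861; 1762 = 2·861 + 40; 861 = 21·40 + 21; 40 = 1·21 + 19; 21 = 1·19 + 2; 19 = 9·2 + 1; 2 = 2·1 + 0 → 1
1 divides 347, so a solution exists.

Yes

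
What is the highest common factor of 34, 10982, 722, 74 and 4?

gcd(34, 10982): 10982 = 323·34 + 0 → 34
gcd(34, 722): 722 = 21·34 + 8; 34 = 4·8 + 2; 8 = 4·2 + 0 → 2
gcd(2, 74): 74 = 37·2 + 0 → 2
gcd(2, 4): 4 = 2·2 + 0 → 2

2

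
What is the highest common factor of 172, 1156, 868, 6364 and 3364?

gcd(172, 1156): 1156 = 6·172 + 124; 172 = 1·124 + 48; 124 = 2·48 + 28; 48 = 1·28 + 20; 28 = 1·20 + 8; 20 = 2·8 + 4; 8 = 2·4 + 0 → 4
gcd(4, 868): 868 = 217·4 + 0 → 4
gcd(4, 6364): 6364 = 1591·4 + 0 → 4
gcd(4, 3364): 3364 = 841·4 + 0 → 4

4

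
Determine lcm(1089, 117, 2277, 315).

11396385

1089 = 3² · 11²; 117 = 3² · 13; 2277 = 3² · 11 · 23; 315 = 3² · 5 · 7
lcm takes max exponent of each prime: 3² · 5 · 7 · 11² · 13 · 23 = 11396385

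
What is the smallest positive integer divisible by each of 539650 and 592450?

539650 = 2 · 5² · 43 · 251; 592450 = 2 · 5² · 17² · 41
max exponents: 2 · 5² · 17² · 41 · 43 · 251 = 6394312850

6394312850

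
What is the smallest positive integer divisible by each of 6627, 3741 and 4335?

11941290705

lcm(6627, 3741) = 6627·3741/gcd = 24791607/3 = 8263869
lcm(8263869, 4335) = 8263869·4335/gcd = 35823872115/3 = 11941290705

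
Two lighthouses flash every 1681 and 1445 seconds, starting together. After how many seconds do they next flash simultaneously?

2429045

gcd first: 1681 = 1·1445 + 236; 1445 = 6·236 + 29; 236 = 8·29 + 4; 29 = 7·4 + 1; 4 = 4·1 + 0 → gcd = 1
lcm = 1681·1445/gcd = 2429045/1 = 2429045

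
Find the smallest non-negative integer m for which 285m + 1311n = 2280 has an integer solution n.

Euclid: 1311 = 4·285 + 171; 285 = 1·171 + 114; 171 = 1·114 + 57; 114 = 2·57 + 0 → gcd = 57; 2280 = 57·40.
Back-substitution yields 285·(-9) + 1311·(2) = 57, so one solution is m = -9·40 = -360, n = 2·40 = 80.
Solutions in m differ by 1311/57 = 23; the one in [0, 23) is -360 mod 23 = 8.

8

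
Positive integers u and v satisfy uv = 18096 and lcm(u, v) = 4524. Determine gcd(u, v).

4

From gcd × lcm = uv: gcd = 18096 / 4524 = 4.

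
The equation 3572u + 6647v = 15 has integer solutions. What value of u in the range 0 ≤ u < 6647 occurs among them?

Reduce mod 6647: 3572u ≡ 15 (mod 6647). With g = gcd(3572, 6647) = 1 dividing 15, divide through: 3572u ≡ 15 (mod 6647).
Since gcd(3572, 6647) = 1, u ≡ 15·(3572)⁻¹ ≡ 1070 (mod 6647). Smallest non-negative: 1070.

1070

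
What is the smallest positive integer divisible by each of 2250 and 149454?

2250 = 2 · 3² · 5³; 149454 = 2 · 3² · 19² · 23
max exponents: 2 · 3² · 5³ · 19² · 23 = 18681750

18681750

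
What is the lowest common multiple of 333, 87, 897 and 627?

603475587

333 = 3² · 37; 87 = 3 · 29; 897 = 3 · 13 · 23; 627 = 3 · 11 · 19
lcm takes max exponent of each prime: 3² · 11 · 13 · 19 · 23 · 29 · 37 = 603475587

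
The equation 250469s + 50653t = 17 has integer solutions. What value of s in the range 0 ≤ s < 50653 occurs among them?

Reduce mod 50653: 250469s ≡ 17 (mod 50653). With g = gcd(250469, 50653) = 1 dividing 17, divide through: 250469s ≡ 17 (mod 50653).
Since gcd(250469, 50653) = 1, s ≡ 17·(250469)⁻¹ ≡ 7482 (mod 50653). Smallest non-negative: 7482.

7482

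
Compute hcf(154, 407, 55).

gcd(154, 407): 407 = 2·154 + 99; 154 = 1·99 + 55; 99 = 1·55 + 44; 55 = 1·44 + 11; 44 = 4·11 + 0 → 11
gcd(11, 55): 55 = 5·11 + 0 → 11

11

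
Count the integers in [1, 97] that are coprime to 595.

63

595 = 5·7·17. Inclusion–exclusion on these primes:
97 − ⌊97/5⌋ − ⌊97/7⌋ − ⌊97/17⌋ + ⌊97/35⌋ + ⌊97/85⌋ + ⌊97/119⌋ − ⌊97/595⌋ = 63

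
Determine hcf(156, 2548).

52

Euclid: 2548 = 16·156 + 52; 156 = 3·52 + 0. Last nonzero remainder: 52.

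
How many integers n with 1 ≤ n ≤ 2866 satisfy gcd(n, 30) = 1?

Prime factors of 30: 2, 3, 5. Count integers ≤ 2866 divisible by none of them.
By inclusion–exclusion: 2866 − ⌊2866/2⌋ − ⌊2866/3⌋ − ⌊2866/5⌋ + ⌊2866/6⌋ + ⌊2866/10⌋ + ⌊2866/15⌋ − ⌊2866/30⌋ = 764.

764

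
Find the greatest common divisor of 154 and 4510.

154 = 2 · 7 · 11
4510 = 2 · 5 · 11 · 41
Common: 2 · 11 = 22

22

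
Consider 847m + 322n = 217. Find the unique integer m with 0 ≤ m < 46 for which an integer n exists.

Reduce mod 322: 847m ≡ 217 (mod 322). With g = gcd(847, 322) = 7 dividing 217, divide through: 121m ≡ 31 (mod 46).
Since gcd(121, 46) = 1, m ≡ 31·(121)⁻¹ ≡ 9 (mod 46). Smallest non-negative: 9.

9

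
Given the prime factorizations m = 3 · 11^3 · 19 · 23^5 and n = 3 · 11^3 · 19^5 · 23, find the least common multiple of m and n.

max exponent per prime: 3 · 11^3 · 19^5 · 23^5 = 63636530706566301

63636530706566301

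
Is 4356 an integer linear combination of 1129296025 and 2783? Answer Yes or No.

gcd(1129296025, 2783): 1129296025 = 405783·2783 + 1936; 2783 = 1·1936 + 847; 1936 = 2·847 + 242; 847 = 3·242 + 121; 242 = 2·121 + 0 → 121
121 divides 4356, so a solution exists.

Yes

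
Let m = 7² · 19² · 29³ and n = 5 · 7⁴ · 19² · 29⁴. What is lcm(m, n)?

3065217934205

max exponent per prime: 5 · 7⁴ · 19² · 29⁴ = 3065217934205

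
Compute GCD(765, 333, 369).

gcd(765, 333): 765 = 2·333 + 99; 333 = 3·99 + 36; 99 = 2·36 + 27; 36 = 1·27 + 9; 27 = 3·9 + 0 → 9
gcd(9, 369): 369 = 41·9 + 0 → 9

9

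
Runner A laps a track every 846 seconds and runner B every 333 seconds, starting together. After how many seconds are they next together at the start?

846 = 2 · 3² · 47; 333 = 3² · 37
max exponents: 2 · 3² · 37 · 47 = 31302

31302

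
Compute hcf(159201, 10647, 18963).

gcd(159201, 10647): 159201 = 14·10647 + 10143; 10647 = 1·10143 + 504; 10143 = 20·504 + 63; 504 = 8·63 + 0 → 63
gcd(63, 18963): 18963 = 301·63 + 0 → 63

63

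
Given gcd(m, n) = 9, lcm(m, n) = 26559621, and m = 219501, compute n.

1089

Using mn = gcd(m,n)·lcm(m,n) = 9·26559621 = 239036589, we get n = 239036589/219501 = 1089.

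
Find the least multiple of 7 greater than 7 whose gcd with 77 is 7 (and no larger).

14

gcd(m, 77) = 7 forces 7 | m; write m = 7s. Then gcd(7s, 7·11) = 7·gcd(s, 11), so need gcd(s, 11) = 1.
7s > 7 gives s ≥ 2. The least s ≥ 2 coprime to 11 is 2, so m = 7·2 = 14.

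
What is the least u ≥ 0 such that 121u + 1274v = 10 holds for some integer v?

Euclid: 1274 = 10·121 + 64; 121 = 1·64 + 57; 64 = 1·57 + 7; 57 = 8·7 + 1; 7 = 7·1 + 0 → gcd = 1; 10 = 1·10.
Back-substitution yields 121·(179) + 1274·(-17) = 1, so one solution is u = 179·10 = 1790, v = -17·10 = -170.
Solutions in u differ by 1274/1 = 1274; the one in [0, 1274) is 1790 mod 1274 = 516.

516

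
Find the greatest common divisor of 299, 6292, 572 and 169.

299 = 13 · 23; 6292 = 2² · 11² · 13; 572 = 2² · 11 · 13; 169 = 13²
gcd takes min exponent of each prime: 13 = 13

13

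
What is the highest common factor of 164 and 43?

Euclid: 164 = 3·43 + 35; 43 = 1·35 + 8; 35 = 4·8 + 3; 8 = 2·3 + 2; 3 = 1·2 + 1; 2 = 2·1 + 0. Last nonzero remainder: 1.

1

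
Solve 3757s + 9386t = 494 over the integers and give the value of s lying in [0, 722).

Euclid: 9386 = 2·3757 + 1872; 3757 = 2·1872 + 13; 1872 = 144·13 + 0 → gcd = 13; 494 = 13·38.
Back-substitution yields 3757·(5) + 9386·(-2) = 13, so one solution is s = 5·38 = 190, t = -2·38 = -76.
Solutions in s differ by 9386/13 = 722; the one in [0, 722) is 190 mod 722 = 190.

190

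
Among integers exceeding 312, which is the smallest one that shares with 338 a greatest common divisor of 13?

Multiples of 13 above 312: 13·25, 13·26, … . Need the cofactor coprime to 338/13 = 26.
Checking s = 25, 26, … the first with gcd(s, 26) = 1 is s = 25, giving 325.

325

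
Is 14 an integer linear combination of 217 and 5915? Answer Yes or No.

Yes

gcd(217, 5915): 5915 = 27·217 + 56; 217 = 3·56 + 49; 56 = 1·49 + 7; 49 = 7·7 + 0 → 7
7 divides 14, so a solution exists.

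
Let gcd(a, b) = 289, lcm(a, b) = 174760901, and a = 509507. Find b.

99127

Using ab = gcd(a,b)·lcm(a,b) = 289·174760901 = 50505900389, we get b = 50505900389/509507 = 99127.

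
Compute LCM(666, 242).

gcd first: 666 = 2·242 + 182; 242 = 1·182 + 60; 182 = 3·60 + 2; 60 = 30·2 + 0 → gcd = 2
lcm = 666·242/gcd = 161172/2 = 80586

80586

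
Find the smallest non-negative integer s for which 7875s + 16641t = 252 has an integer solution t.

429

Reduce mod 16641: 7875s ≡ 252 (mod 16641). With g = gcd(7875, 16641) = 9 dividing 252, divide through: 875s ≡ 28 (mod 1849).
Since gcd(875, 1849) = 1, s ≡ 28·(875)⁻¹ ≡ 429 (mod 1849). Smallest non-negative: 429.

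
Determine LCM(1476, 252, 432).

123984

lcm(1476, 252) = 1476·252/gcd = 371952/36 = 10332
lcm(10332, 432) = 10332·432/gcd = 4463424/36 = 123984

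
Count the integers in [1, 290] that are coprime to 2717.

2717 = 11·13·19. Inclusion–exclusion on these primes:
290 − ⌊290/11⌋ − ⌊290/13⌋ − ⌊290/19⌋ + ⌊290/143⌋ + ⌊290/209⌋ + ⌊290/247⌋ − ⌊290/2717⌋ = 231

231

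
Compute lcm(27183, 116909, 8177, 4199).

27183 = 3 · 13 · 17 · 41; 116909 = 13 · 17 · 23²; 8177 = 13 · 17 · 37; 4199 = 13 · 17 · 19
lcm takes max exponent of each prime: 3 · 13 · 17 · 19 · 23² · 37 · 41 = 10109004321

10109004321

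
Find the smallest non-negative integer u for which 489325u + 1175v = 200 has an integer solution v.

Reduce mod 1175: 489325u ≡ 200 (mod 1175). With g = gcd(489325, 1175) = 25 dividing 200, divide through: 19573u ≡ 8 (mod 47).
Since gcd(19573, 47) = 1, u ≡ 8·(19573)⁻¹ ≡ 25 (mod 47). Smallest non-negative: 25.

25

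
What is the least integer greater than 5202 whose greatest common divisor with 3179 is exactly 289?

5491

Multiples of 289 above 5202: 289·19, 289·20, … . Need the cofactor coprime to 3179/289 = 11.
Checking s = 19, 20, … the first with gcd(s, 11) = 1 is s = 19, giving 5491.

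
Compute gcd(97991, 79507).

97991 = 29 · 31 · 109
79507 = 43³
Common: 1 = 1

1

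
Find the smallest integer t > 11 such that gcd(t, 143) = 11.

22

gcd(t, 143) = 11 forces 11 | t; write t = 11s. Then gcd(11s, 11·13) = 11·gcd(s, 13), so need gcd(s, 13) = 1.
11s > 11 gives s ≥ 2. The least s ≥ 2 coprime to 13 is 2, so t = 11·2 = 22.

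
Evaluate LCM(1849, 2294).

gcd first: 2294 = 1·1849 + 445; 1849 = 4·445 + 69; 445 = 6·69 + 31; 69 = 2·31 + 7; 31 = 4·7 + 3; 7 = 2·3 + 1; 3 = 3·1 + 0 → gcd = 1
lcm = 1849·2294/gcd = 4241606/1 = 4241606

4241606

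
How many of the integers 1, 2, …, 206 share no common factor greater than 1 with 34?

97

Prime factors of 34: 2, 17. Count integers ≤ 206 divisible by none of them.
By inclusion–exclusion: 206 − ⌊206/2⌋ − ⌊206/17⌋ + ⌊206/34⌋ = 97.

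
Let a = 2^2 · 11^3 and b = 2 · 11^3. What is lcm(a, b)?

max exponent per prime: 2^2 · 11^3 = 5324

5324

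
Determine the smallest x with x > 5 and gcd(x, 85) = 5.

10

Multiples of 5 above 5: 5·2, 5·3, … . Need the cofactor coprime to 85/5 = 17.
Checking s = 2, 3, … the first with gcd(s, 17) = 1 is s = 2, giving 10.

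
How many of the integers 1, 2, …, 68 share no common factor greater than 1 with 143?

143 = 11·13. Inclusion–exclusion on these primes:
68 − ⌊68/11⌋ − ⌊68/13⌋ + ⌊68/143⌋ = 57

57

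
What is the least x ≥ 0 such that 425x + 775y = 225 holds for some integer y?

6

Reduce mod 775: 425x ≡ 225 (mod 775). With g = gcd(425, 775) = 25 dividing 225, divide through: 17x ≡ 9 (mod 31).
Since gcd(17, 31) = 1, x ≡ 9·(17)⁻¹ ≡ 6 (mod 31). Smallest non-negative: 6.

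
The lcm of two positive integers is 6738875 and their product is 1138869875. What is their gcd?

169

From gcd × lcm = mn: gcd = 1138869875 / 6738875 = 169.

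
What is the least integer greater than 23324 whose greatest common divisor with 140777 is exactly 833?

24157

140777 = 833·169. Any k with gcd(k, 140777) = 833 is a multiple of 833, say 833s, with s coprime to 169.
Need s > 23324/833, so s ≥ 29. First s ≥ 29 with gcd(s, 169) = 1 is s = 29. Thus k = 833·29 = 24157.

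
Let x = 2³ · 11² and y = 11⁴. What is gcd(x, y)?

121

min exponent per shared prime: 11² = 121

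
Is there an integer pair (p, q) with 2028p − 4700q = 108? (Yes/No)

gcd(2028, 4700): 4700 = 2·2028 + 644; 2028 = 3·644 + 96; 644 = 6·96 + 68; 96 = 1·68 + 28; 68 = 2·28 + 12; 28 = 2·12 + 4; 12 = 3·4 + 0 → 4
4 divides 108, so a solution exists.

Yes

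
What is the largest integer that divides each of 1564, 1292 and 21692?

1564 = 2² · 17 · 23; 1292 = 2² · 17 · 19; 21692 = 2² · 11 · 17 · 29
gcd takes min exponent of each prime: 2² · 17 = 68

68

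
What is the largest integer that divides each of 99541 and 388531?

Euclid: 388531 = 3·99541 + 89908; 99541 = 1·89908 + 9633; 89908 = 9·9633 + 3211; 9633 = 3·3211 + 0. Last nonzero remainder: 3211.

3211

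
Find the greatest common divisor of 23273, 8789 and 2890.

23273 = 17 · 37²; 8789 = 11 · 17 · 47; 2890 = 2 · 5 · 17²
gcd takes min exponent of each prime: 17 = 17

17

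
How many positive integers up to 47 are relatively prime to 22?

22

22 = 2·11. Inclusion–exclusion on these primes:
47 − ⌊47/2⌋ − ⌊47/11⌋ + ⌊47/22⌋ = 22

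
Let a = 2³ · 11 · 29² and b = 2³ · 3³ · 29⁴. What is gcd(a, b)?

min exponent per shared prime: 2³ · 29² = 6728

6728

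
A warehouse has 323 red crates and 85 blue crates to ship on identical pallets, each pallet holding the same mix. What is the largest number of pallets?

17

Euclid: 323 = 3·85 + 68; 85 = 1·68 + 17; 68 = 4·17 + 0. Last nonzero remainder: 17.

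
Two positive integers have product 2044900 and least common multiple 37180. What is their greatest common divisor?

55

gcd·lcm = product, so gcd = 2044900/37180 = 55.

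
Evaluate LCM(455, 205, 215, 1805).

455 = 5 · 7 · 13; 205 = 5 · 41; 215 = 5 · 43; 1805 = 5 · 19²
lcm takes max exponent of each prime: 5 · 7 · 13 · 19² · 41 · 43 = 289581565

289581565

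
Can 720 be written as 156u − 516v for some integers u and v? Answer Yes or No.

Yes

gcd(156, 516): 516 = 3·156 + 48; 156 = 3·48 + 12; 48 = 4·12 + 0 → 12
12 divides 720, so a solution exists.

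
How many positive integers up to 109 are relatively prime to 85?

83

Prime factors of 85: 5, 17. Count integers ≤ 109 divisible by none of them.
By inclusion–exclusion: 109 − ⌊109/5⌋ − ⌊109/17⌋ + ⌊109/85⌋ = 83.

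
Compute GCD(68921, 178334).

1

68921 = 41³
178334 = 2 · 13 · 19³
Common: 1 = 1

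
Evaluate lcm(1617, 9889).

1617 = 3 · 7² · 11; 9889 = 11 · 29 · 31
max exponents: 3 · 7² · 11 · 29 · 31 = 1453683

1453683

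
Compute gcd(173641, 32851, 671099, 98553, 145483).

4693

173641 = 13 · 19² · 37; 32851 = 7 · 13 · 19²; 671099 = 11 · 13² · 19²; 98553 = 3 · 7 · 13 · 19²; 145483 = 13 · 19² · 31
gcd takes min exponent of each prime: 13 · 19² = 4693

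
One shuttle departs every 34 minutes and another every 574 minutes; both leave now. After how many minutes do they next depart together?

gcd first: 574 = 16·34 + 30; 34 = 1·30 + 4; 30 = 7·4 + 2; 4 = 2·2 + 0 → gcd = 2
lcm = 34·574/gcd = 19516/2 = 9758

9758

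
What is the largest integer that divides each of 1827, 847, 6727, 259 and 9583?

7

gcd(1827, 847): 1827 = 2·847 + 133; 847 = 6·133 + 49; 133 = 2·49 + 35; 49 = 1·35 + 14; 35 = 2·14 + 7; 14 = 2·7 + 0 → 7
gcd(7, 6727): 6727 = 961·7 + 0 → 7
gcd(7, 259): 259 = 37·7 + 0 → 7
gcd(7, 9583): 9583 = 1369·7 + 0 → 7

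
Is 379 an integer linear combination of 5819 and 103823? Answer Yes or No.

gcd(5819, 103823): 103823 = 17·5819 + 4900; 5819 = 1·4900 + 919; 4900 = 5·919 + 305; 919 = 3·305 + 4; 305 = 76·4 + 1; 4 = 4·1 + 0 → 1
1 divides 379, so a solution exists.

Yes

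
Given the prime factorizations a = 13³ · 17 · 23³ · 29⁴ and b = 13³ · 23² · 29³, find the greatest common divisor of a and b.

28345212857

min exponent per shared prime: 13³ · 23² · 29³ = 28345212857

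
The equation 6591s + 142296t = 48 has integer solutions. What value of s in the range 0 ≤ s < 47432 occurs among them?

gcd(6591, 142296) = 3 (Euclid: 142296 = 21·6591 + 3885; 6591 = 1·3885 + 2706; 3885 = 1·2706 + 1179; 2706 = 2·1179 + 348; 1179 = 3·348 + 135; 348 = 2·135 + 78; 135 = 1·78 + 57; 78 = 1·57 + 21; 57 = 2·21 + 15; 21 = 1·15 + 6; 15 = 2·6 + 3; 6 = 2·3 + 0), and 3 | 48.
Extended Euclid: 6591·(-20035) + 142296·(928) = 3. Scale by 16: s₀ = -320560.
General solution s = s₀ + 47432k; reducing mod 47432 gives s = 11464 (and t = -531).

11464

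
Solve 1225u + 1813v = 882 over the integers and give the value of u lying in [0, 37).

17

Euclid: 1813 = 1·1225 + 588; 1225 = 2·588 + 49; 588 = 12·49 + 0 → gcd = 49; 882 = 49·18.
Back-substitution yields 1225·(3) + 1813·(-2) = 49, so one solution is u = 3·18 = 54, v = -2·18 = -36.
Solutions in u differ by 1813/49 = 37; the one in [0, 37) is 54 mod 37 = 17.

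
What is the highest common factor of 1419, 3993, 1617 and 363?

gcd(1419, 3993): 3993 = 2·1419 + 1155; 1419 = 1·1155 + 264; 1155 = 4·264 + 99; 264 = 2·99 + 66; 99 = 1·66 + 33; 66 = 2·33 + 0 → 33
gcd(33, 1617): 1617 = 49·33 + 0 → 33
gcd(33, 363): 363 = 11·33 + 0 → 33

33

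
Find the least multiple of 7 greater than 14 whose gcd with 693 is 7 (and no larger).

gcd(k, 693) = 7 forces 7 | k; write k = 7s. Then gcd(7s, 7·99) = 7·gcd(s, 99), so need gcd(s, 99) = 1.
7s > 14 gives s ≥ 3. The least s ≥ 3 coprime to 99 is 4, so k = 7·4 = 28.

28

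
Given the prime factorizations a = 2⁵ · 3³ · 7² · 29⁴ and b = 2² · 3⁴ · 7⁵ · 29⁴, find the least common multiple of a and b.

30811808420064

max exponent per prime: 2⁵ · 3⁴ · 7⁵ · 29⁴ = 30811808420064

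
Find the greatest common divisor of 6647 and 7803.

289

6647 = 17² · 23
7803 = 3³ · 17²
Common: 17² = 289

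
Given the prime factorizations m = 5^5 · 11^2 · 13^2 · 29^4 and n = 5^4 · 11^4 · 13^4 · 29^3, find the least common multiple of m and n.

max exponent per prime: 5^5 · 11^4 · 13^4 · 29^4 = 924242985365253125

924242985365253125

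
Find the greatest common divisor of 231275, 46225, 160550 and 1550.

gcd(231275, 46225): 231275 = 5·46225 + 150; 46225 = 308·150 + 25; 150 = 6·25 + 0 → 25
gcd(25, 160550): 160550 = 6422·25 + 0 → 25
gcd(25, 1550): 1550 = 62·25 + 0 → 25

25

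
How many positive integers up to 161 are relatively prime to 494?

494 = 2·13·19. Inclusion–exclusion on these primes:
161 − ⌊161/2⌋ − ⌊161/13⌋ − ⌊161/19⌋ + ⌊161/26⌋ + ⌊161/38⌋ + ⌊161/247⌋ − ⌊161/494⌋ = 71

71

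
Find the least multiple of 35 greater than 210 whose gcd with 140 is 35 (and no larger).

140 = 35·4. Any k with gcd(k, 140) = 35 is a multiple of 35, say 35s, with s coprime to 4.
Need s > 210/35, so s ≥ 7. First s ≥ 7 with gcd(s, 4) = 1 is s = 7. Thus k = 35·7 = 245.

245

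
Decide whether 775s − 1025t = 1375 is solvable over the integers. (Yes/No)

By Bézout, 775s − 1025t = 1375 has integer solutions iff gcd(775, 1025) | 1375.
Euclid: 1025 = 1·775 + 250; 775 = 3·250 + 25; 250 = 10·25 + 0. gcd = 25; 1375 mod 25 = 0. Yes.

Yes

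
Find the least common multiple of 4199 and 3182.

4199 = 13 · 17 · 19; 3182 = 2 · 37 · 43
max exponents: 2 · 13 · 17 · 19 · 37 · 43 = 13361218

13361218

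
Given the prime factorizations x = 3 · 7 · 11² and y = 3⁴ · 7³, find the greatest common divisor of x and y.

min exponent per shared prime: 3 · 7 = 21

21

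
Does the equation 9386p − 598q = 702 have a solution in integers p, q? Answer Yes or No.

gcd(9386, 598): 9386 = 15·598 + 416; 598 = 1·416 + 182; 416 = 2·182 + 52; 182 = 3·52 + 26; 52 = 2·26 + 0 → 26
26 divides 702, so a solution exists.

Yes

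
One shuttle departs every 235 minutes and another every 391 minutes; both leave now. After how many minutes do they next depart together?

91885

gcd first: 391 = 1·235 + 156; 235 = 1·156 + 79; 156 = 1·79 + 77; 79 = 1·77 + 2; 77 = 38·2 + 1; 2 = 2·1 + 0 → gcd = 1
lcm = 235·391/gcd = 91885/1 = 91885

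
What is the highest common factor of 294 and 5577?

Euclid: 5577 = 18·294 + 285; 294 = 1·285 + 9; 285 = 31·9 + 6; 9 = 1·6 + 3; 6 = 2·3 + 0. Last nonzero remainder: 3.

3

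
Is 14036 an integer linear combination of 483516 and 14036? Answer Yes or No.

By Bézout, 483516x − 14036y = 14036 has integer solutions iff gcd(483516, 14036) | 14036.
Euclid: 483516 = 34·14036 + 6292; 14036 = 2·6292 + 1452; 6292 = 4·1452 + 484; 1452 = 3·484 + 0. gcd = 484; 14036 mod 484 = 0. Yes.

Yes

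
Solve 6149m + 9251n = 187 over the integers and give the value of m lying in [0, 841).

gcd(6149, 9251) = 11 (Euclid: 9251 = 1·6149 + 3102; 6149 = 1·3102 + 3047; 3102 = 1·3047 + 55; 3047 = 55·55 + 22; 55 = 2·22 + 11; 22 = 2·11 + 0), and 11 | 187.
Extended Euclid: 6149·(-337) + 9251·(224) = 11. Scale by 17: m₀ = -5729.
General solution m = m₀ + 841t; reducing mod 841 gives m = 158 (and n = -105).

158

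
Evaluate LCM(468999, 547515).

gcd first: 547515 = 1·468999 + 78516; 468999 = 5·78516 + 76419; 78516 = 1·76419 + 2097; 76419 = 36·2097 + 927; 2097 = 2·927 + 243; 927 = 3·243 + 198; 243 = 1·198 + 45; 198 = 4·45 + 18; 45 = 2·18 + 9; 18 = 2·9 + 0 → gcd = 9
lcm = 468999·547515/gcd = 256783987485/9 = 28531554165

28531554165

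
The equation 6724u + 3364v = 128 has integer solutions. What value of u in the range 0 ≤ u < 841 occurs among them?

Reduce mod 3364: 6724u ≡ 128 (mod 3364). With g = gcd(6724, 3364) = 4 dividing 128, divide through: 1681u ≡ 32 (mod 841).
Since gcd(1681, 841) = 1, u ≡ 32·(1681)⁻¹ ≡ 809 (mod 841). Smallest non-negative: 809.

809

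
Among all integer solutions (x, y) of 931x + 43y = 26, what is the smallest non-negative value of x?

4

gcd(931, 43) = 1 (Euclid: 931 = 21·43 + 28; 43 = 1·28 + 15; 28 = 1·15 + 13; 15 = 1·13 + 2; 13 = 6·2 + 1; 2 = 2·1 + 0), and 1 | 26.
Extended Euclid: 931·(20) + 43·(-433) = 1. Scale by 26: x₀ = 520.
General solution x = x₀ + 43t; reducing mod 43 gives x = 4 (and y = -86).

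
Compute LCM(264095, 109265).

443943695

gcd first: 264095 = 2·109265 + 45565; 109265 = 2·45565 + 18135; 45565 = 2·18135 + 9295; 18135 = 1·9295 + 8840; 9295 = 1·8840 + 455; 8840 = 19·455 + 195; 455 = 2·195 + 65; 195 = 3·65 + 0 → gcd = 65
lcm = 264095·109265/gcd = 28856340175/65 = 443943695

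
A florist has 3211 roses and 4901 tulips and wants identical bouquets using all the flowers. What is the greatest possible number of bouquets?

169

3211 = 13² · 19
4901 = 13² · 29
Common: 13² = 169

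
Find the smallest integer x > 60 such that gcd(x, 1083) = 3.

63

gcd(x, 1083) = 3 forces 3 | x; write x = 3s. Then gcd(3s, 3·361) = 3·gcd(s, 361), so need gcd(s, 361) = 1.
3s > 60 gives s ≥ 21. The least s ≥ 21 coprime to 361 is 21, so x = 3·21 = 63.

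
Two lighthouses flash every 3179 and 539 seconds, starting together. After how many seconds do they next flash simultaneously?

gcd first: 3179 = 5·539 + 484; 539 = 1·484 + 55; 484 = 8·55 + 44; 55 = 1·44 + 11; 44 = 4·11 + 0 → gcd = 11
lcm = 3179·539/gcd = 1713481/11 = 155771

155771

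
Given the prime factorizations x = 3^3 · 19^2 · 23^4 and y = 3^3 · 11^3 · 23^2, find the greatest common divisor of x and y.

14283

min exponent per shared prime: 3^3 · 23^2 = 14283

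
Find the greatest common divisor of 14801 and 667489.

361

14801 = 19² · 41
667489 = 19² · 43²
Common: 19² = 361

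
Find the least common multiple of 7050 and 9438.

11089650

7050 = 2 · 3 · 5² · 47; 9438 = 2 · 3 · 11² · 13
max exponents: 2 · 3 · 5² · 11² · 13 · 47 = 11089650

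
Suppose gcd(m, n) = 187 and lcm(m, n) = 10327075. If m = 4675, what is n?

Using mn = gcd(m,n)·lcm(m,n) = 187·10327075 = 1931163025, we get n = 1931163025/4675 = 413083.

413083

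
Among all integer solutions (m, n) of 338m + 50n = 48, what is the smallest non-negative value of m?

21

Reduce mod 50: 338m ≡ 48 (mod 50). With g = gcd(338, 50) = 2 dividing 48, divide through: 169m ≡ 24 (mod 25).
Since gcd(169, 25) = 1, m ≡ 24·(169)⁻¹ ≡ 21 (mod 25). Smallest non-negative: 21.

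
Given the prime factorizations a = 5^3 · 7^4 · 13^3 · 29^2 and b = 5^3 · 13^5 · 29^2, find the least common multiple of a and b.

93716256076625

max exponent per prime: 5^3 · 7^4 · 13^5 · 29^2 = 93716256076625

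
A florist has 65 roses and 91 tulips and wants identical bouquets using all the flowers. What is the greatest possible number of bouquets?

13

Euclid: 91 = 1·65 + 26; 65 = 2·26 + 13; 26 = 2·13 + 0. Last nonzero remainder: 13.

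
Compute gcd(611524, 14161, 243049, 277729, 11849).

gcd(611524, 14161): 611524 = 43·14161 + 2601; 14161 = 5·2601 + 1156; 2601 = 2·1156 + 289; 1156 = 4·289 + 0 → 289
gcd(289, 243049): 243049 = 841·289 + 0 → 289
gcd(289, 277729): 277729 = 961·289 + 0 → 289
gcd(289, 11849): 11849 = 41·289 + 0 → 289

289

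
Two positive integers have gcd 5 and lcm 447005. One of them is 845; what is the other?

m·n = gcd·lcm = 5·447005 = 2235025, so n = 2235025/845 = 2645.

2645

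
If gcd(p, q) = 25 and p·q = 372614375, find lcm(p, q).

14904575

Since gcd(p,q)·lcm(p,q) = pq, lcm = 372614375/25 = 14904575.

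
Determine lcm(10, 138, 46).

690

10 = 2 · 5; 138 = 2 · 3 · 23; 46 = 2 · 23
lcm takes max exponent of each prime: 2 · 3 · 5 · 23 = 690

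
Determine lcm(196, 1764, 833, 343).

209916

lcm(196, 1764) = 196·1764/gcd = 345744/196 = 1764
lcm(1764, 833) = 1764·833/gcd = 1469412/49 = 29988
lcm(29988, 343) = 29988·343/gcd = 10285884/49 = 209916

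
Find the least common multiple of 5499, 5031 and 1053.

5499 = 3² · 13 · 47; 5031 = 3² · 13 · 43; 1053 = 3⁴ · 13
lcm takes max exponent of each prime: 3⁴ · 13 · 43 · 47 = 2128113

2128113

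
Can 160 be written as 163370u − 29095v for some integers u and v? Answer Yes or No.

By Bézout, 163370u − 29095v = 160 has integer solutions iff gcd(163370, 29095) | 160.
Euclid: 163370 = 5·29095 + 17895; 29095 = 1·17895 + 11200; 17895 = 1·11200 + 6695; 11200 = 1·6695 + 4505; 6695 = 1·4505 + 2190; 4505 = 2·2190 + 125; 2190 = 17·125 + 65; 125 = 1·65 + 60; 65 = 1·60 + 5; 60 = 12·5 + 0. gcd = 5; 160 mod 5 = 0. Yes.

Yes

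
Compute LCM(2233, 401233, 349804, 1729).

2233 = 7 · 11 · 29; 401233 = 7 · 31 · 43²; 349804 = 2² · 7 · 13 · 31²; 1729 = 7 · 13 · 19
lcm takes max exponent of each prime: 2² · 7 · 11 · 13 · 19 · 29 · 31² · 43² = 3920179619356

3920179619356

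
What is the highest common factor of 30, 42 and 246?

6

gcd(30, 42): 42 = 1·30 + 12; 30 = 2·12 + 6; 12 = 2·6 + 0 → 6
gcd(6, 246): 246 = 41·6 + 0 → 6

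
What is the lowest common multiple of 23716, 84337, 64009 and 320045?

43721987540

lcm(23716, 84337) = 23716·84337/gcd = 2000136292/121 = 16530052
lcm(16530052, 64009) = 16530052·64009/gcd = 1058072098468/121 = 8744397508
lcm(8744397508, 320045) = 8744397508·320045/gcd = 2798600700447860/64009 = 43721987540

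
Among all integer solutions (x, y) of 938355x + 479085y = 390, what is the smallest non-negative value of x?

Euclid: 938355 = 1·479085 + 459270; 479085 = 1·459270 + 19815; 459270 = 23·19815 + 3525; 19815 = 5·3525 + 2190; 3525 = 1·2190 + 1335; 2190 = 1·1335 + 855; 1335 = 1·855 + 480; 855 = 1·480 + 375; 480 = 1·375 + 105; 375 = 3·105 + 60; 105 = 1·60 + 45; 60 = 1·45 + 15; 45 = 3·15 + 0 → gcd = 15; 390 = 15·26.
Back-substitution yields 938355·(-8970) + 479085·(17569) = 15, so one solution is x = -8970·26 = -233220, y = 17569·26 = 456794.
Solutions in x differ by 479085/15 = 31939; the one in [0, 31939) is -233220 mod 31939 = 22292.

22292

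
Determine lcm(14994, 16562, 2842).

73485594

lcm(14994, 16562) = 14994·16562/gcd = 248330628/98 = 2533986
lcm(2533986, 2842) = 2533986·2842/gcd = 7201588212/98 = 73485594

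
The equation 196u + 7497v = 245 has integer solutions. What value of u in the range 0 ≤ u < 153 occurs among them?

Euclid: 7497 = 38·196 + 49; 196 = 4·49 + 0 → gcd = 49; 245 = 49·5.
Back-substitution yields 196·(-38) + 7497·(1) = 49, so one solution is u = -38·5 = -190, v = 1·5 = 5.
Solutions in u differ by 7497/49 = 153; the one in [0, 153) is -190 mod 153 = 116.

116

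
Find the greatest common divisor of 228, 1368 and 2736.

228

gcd(228, 1368): 1368 = 6·228 + 0 → 228
gcd(228, 2736): 2736 = 12·228 + 0 → 228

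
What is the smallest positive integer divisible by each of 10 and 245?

490

10 = 2 · 5; 245 = 5 · 7²
max exponents: 2 · 5 · 7² = 490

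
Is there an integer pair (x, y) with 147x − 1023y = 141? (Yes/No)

Yes

gcd(147, 1023): 1023 = 6·147 + 141; 147 = 1·141 + 6; 141 = 23·6 + 3; 6 = 2·3 + 0 → 3
3 divides 141, so a solution exists.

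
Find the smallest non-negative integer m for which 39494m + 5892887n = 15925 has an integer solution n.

6118

Reduce mod 5892887: 39494m ≡ 15925 (mod 5892887). With g = gcd(39494, 5892887) = 637 dividing 15925, divide through: 62m ≡ 25 (mod 9251).
Since gcd(62, 9251) = 1, m ≡ 25·(62)⁻¹ ≡ 6118 (mod 9251). Smallest non-negative: 6118.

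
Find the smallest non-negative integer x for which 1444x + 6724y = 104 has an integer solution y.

gcd(1444, 6724) = 4 (Euclid: 6724 = 4·1444 + 948; 1444 = 1·948 + 496; 948 = 1·496 + 452; 496 = 1·452 + 44; 452 = 10·44 + 12; 44 = 3·12 + 8; 12 = 1·8 + 4; 8 = 2·4 + 0), and 4 | 104.
Extended Euclid: 1444·(-610) + 6724·(131) = 4. Scale by 26: x₀ = -15860.
General solution x = x₀ + 1681t; reducing mod 1681 gives x = 950 (and y = -204).

950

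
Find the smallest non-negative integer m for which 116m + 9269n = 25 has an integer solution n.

gcd(116, 9269) = 1 (Euclid: 9269 = 79·116 + 105; 116 = 1·105 + 11; 105 = 9·11 + 6; 11 = 1·6 + 5; 6 = 1·5 + 1; 5 = 5·1 + 0), and 1 | 25.
Extended Euclid: 116·(-1678) + 9269·(21) = 1. Scale by 25: m₀ = -41950.
General solution m = m₀ + 9269t; reducing mod 9269 gives m = 4395 (and n = -55).

4395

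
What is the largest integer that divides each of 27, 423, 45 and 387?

9

gcd(27, 423): 423 = 15·27 + 18; 27 = 1·18 + 9; 18 = 2·9 + 0 → 9
gcd(9, 45): 45 = 5·9 + 0 → 9
gcd(9, 387): 387 = 43·9 + 0 → 9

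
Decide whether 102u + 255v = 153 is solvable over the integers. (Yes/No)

Yes

By Bézout, 102u + 255v = 153 has integer solutions iff gcd(102, 255) | 153.
Euclid: 255 = 2·102 + 51; 102 = 2·51 + 0. gcd = 51; 153 mod 51 = 0. Yes.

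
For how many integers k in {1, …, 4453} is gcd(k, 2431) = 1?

2431 = 11·13·17. Inclusion–exclusion on these primes:
4453 − ⌊4453/11⌋ − ⌊4453/13⌋ − ⌊4453/17⌋ + ⌊4453/143⌋ + ⌊4453/187⌋ + ⌊4453/221⌋ − ⌊4453/2431⌋ = 3519

3519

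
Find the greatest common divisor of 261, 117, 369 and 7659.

gcd(261, 117): 261 = 2·117 + 27; 117 = 4·27 + 9; 27 = 3·9 + 0 → 9
gcd(9, 369): 369 = 41·9 + 0 → 9
gcd(9, 7659): 7659 = 851·9 + 0 → 9

9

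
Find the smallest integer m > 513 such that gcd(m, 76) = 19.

gcd(m, 76) = 19 forces 19 | m; write m = 19s. Then gcd(19s, 19·4) = 19·gcd(s, 4), so need gcd(s, 4) = 1.
19s > 513 gives s ≥ 28. The least s ≥ 28 coprime to 4 is 29, so m = 19·29 = 551.

551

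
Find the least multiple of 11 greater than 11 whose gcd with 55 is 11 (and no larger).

Multiples of 11 above 11: 11·2, 11·3, … . Need the cofactor coprime to 55/11 = 5.
Checking s = 2, 3, … the first with gcd(s, 5) = 1 is s = 2, giving 22.

22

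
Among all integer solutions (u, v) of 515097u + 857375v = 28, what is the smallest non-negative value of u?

gcd(515097, 857375) = 1 (Euclid: 857375 = 1·515097 + 342278; 515097 = 1·342278 + 172819; 342278 = 1·172819 + 169459; 172819 = 1·169459 + 3360; 169459 = 50·3360 + 1459; 3360 = 2·1459 + 442; 1459 = 3·442 + 133; 442 = 3·133 + 43; 133 = 3·43 + 4; 43 = 10·4 + 3; 4 = 1·3 + 1; 3 = 3·1 + 0), and 1 | 28.
Extended Euclid: 515097·(-219192) + 857375·(131687) = 1. Scale by 28: u₀ = -6137376.
General solution u = u₀ + 857375t; reducing mod 857375 gives u = 721624 (and v = -433540).

721624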